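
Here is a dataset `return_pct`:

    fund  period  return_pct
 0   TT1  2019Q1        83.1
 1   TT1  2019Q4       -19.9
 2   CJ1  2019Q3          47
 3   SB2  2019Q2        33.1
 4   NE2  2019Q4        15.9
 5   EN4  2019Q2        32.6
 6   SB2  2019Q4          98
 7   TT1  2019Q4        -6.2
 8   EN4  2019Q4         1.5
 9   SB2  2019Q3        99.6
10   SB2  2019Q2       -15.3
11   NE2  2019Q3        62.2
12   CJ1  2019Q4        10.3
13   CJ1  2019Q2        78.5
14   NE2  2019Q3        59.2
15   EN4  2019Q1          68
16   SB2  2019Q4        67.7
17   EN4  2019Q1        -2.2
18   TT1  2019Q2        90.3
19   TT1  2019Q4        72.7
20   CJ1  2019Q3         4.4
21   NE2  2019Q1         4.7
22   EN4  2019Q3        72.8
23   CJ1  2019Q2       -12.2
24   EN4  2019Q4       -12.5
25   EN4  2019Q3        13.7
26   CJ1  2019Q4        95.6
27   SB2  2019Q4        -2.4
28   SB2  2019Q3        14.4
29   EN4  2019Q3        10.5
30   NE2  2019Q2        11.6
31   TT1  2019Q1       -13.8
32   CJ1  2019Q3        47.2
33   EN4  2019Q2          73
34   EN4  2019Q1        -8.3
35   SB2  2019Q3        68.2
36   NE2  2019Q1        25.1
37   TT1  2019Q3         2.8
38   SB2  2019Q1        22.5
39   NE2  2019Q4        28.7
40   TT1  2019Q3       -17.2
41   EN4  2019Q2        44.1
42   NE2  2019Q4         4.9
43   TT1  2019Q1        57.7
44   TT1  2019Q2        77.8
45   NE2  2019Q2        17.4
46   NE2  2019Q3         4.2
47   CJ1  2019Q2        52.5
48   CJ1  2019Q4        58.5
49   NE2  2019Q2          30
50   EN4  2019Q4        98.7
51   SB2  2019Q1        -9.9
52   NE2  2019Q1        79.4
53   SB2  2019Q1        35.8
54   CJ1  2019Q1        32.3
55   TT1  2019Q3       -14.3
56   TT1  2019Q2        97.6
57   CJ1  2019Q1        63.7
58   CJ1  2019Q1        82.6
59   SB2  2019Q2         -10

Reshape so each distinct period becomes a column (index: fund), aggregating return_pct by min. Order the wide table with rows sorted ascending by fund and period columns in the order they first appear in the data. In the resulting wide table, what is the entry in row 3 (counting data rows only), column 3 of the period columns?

With rows sorted ascending by fund, row 3 is fund=NE2. period columns in first-appearance order: 2019Q1, 2019Q4, 2019Q3, 2019Q2; column 3 is 2019Q3.
Long rows with fund=NE2, period=2019Q3: min(62.2, 59.2, 4.2) = 4.2.

4.2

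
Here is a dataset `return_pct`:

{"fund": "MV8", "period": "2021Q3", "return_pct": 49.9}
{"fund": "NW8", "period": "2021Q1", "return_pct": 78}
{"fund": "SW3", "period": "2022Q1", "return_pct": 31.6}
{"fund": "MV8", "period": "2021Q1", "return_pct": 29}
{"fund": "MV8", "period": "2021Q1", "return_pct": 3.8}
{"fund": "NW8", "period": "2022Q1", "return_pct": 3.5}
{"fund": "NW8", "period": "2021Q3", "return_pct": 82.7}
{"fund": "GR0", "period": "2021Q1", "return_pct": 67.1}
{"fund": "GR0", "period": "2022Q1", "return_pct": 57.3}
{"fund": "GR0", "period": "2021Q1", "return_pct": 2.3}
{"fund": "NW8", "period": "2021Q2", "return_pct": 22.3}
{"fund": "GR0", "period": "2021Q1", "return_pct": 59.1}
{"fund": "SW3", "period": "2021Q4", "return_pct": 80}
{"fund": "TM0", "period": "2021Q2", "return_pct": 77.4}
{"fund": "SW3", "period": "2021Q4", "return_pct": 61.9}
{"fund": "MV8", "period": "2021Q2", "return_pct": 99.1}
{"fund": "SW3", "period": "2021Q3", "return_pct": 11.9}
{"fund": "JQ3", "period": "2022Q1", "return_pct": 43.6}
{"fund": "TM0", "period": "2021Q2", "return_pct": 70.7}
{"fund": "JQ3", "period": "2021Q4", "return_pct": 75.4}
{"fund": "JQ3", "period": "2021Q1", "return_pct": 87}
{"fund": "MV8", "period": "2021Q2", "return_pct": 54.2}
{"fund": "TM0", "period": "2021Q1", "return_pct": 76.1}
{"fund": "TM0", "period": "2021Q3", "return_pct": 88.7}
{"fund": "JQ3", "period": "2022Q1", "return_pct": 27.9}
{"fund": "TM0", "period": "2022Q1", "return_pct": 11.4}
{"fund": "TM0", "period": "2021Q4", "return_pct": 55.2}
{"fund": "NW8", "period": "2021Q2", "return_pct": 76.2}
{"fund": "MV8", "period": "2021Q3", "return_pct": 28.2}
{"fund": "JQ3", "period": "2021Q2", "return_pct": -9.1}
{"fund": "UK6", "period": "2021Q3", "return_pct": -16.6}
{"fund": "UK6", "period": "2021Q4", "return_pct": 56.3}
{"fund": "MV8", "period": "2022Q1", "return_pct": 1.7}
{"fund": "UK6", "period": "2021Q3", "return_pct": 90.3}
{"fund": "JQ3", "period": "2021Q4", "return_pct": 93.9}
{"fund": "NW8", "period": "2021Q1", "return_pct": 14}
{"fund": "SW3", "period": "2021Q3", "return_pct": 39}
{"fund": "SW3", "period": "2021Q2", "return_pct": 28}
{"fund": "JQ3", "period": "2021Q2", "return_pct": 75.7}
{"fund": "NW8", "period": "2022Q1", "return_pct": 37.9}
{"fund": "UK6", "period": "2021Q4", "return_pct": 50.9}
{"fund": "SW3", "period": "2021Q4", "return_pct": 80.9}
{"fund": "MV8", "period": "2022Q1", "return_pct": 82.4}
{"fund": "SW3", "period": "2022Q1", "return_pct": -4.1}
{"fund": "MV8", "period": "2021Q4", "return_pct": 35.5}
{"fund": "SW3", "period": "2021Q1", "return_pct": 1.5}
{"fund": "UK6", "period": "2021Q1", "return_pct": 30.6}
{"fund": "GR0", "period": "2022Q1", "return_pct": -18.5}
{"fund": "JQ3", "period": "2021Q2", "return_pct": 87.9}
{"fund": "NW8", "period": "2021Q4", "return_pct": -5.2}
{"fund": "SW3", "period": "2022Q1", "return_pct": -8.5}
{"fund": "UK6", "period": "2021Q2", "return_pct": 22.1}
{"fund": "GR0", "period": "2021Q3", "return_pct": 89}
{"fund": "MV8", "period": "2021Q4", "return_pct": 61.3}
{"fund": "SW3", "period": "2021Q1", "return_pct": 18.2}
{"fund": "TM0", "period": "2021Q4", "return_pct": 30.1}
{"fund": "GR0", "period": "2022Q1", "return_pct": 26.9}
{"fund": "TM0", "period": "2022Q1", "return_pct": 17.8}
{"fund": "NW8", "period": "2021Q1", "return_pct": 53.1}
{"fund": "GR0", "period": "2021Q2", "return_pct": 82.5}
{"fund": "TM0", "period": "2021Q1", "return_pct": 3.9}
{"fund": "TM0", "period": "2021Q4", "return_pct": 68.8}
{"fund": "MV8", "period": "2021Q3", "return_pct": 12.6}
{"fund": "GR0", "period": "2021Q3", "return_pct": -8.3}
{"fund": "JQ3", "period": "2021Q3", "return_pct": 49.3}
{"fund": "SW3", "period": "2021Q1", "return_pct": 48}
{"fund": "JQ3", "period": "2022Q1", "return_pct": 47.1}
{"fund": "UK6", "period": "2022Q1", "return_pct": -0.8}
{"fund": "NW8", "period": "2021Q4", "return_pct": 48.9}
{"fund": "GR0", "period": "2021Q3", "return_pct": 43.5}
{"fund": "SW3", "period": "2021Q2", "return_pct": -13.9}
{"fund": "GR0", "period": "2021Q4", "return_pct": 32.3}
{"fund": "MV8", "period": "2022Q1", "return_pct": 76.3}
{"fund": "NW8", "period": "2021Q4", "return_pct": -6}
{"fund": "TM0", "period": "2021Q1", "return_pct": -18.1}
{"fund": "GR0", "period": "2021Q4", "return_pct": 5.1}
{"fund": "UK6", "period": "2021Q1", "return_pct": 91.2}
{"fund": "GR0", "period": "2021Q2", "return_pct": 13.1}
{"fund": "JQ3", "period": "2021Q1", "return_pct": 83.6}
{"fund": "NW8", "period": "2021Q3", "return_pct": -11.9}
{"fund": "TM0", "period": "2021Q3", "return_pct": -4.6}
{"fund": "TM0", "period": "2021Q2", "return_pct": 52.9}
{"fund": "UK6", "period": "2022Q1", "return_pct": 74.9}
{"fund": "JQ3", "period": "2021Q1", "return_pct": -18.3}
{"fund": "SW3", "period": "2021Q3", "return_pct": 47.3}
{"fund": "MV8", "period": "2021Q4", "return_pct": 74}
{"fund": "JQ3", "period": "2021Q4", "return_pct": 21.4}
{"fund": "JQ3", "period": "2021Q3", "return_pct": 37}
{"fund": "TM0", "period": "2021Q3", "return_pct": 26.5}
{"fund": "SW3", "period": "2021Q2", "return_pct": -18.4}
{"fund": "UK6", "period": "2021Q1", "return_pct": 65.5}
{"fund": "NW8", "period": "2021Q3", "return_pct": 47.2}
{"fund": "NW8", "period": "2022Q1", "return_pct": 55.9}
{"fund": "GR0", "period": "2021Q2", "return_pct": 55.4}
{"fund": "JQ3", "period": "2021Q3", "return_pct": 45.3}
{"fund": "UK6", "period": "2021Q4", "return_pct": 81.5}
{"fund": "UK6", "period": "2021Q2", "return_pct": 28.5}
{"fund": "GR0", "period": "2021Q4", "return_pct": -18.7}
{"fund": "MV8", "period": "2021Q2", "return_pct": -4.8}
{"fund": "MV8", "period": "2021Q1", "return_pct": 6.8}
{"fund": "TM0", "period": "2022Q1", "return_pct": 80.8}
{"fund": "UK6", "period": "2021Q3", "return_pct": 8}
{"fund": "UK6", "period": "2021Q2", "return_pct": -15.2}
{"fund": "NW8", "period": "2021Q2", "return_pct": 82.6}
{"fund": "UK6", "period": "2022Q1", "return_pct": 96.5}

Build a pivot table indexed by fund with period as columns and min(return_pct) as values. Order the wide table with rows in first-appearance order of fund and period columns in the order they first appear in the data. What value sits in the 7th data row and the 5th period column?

50.9

With rows in first-appearance order of fund, row 7 is fund=UK6. period columns in first-appearance order: 2021Q3, 2021Q1, 2022Q1, 2021Q2, 2021Q4; column 5 is 2021Q4.
Long rows with fund=UK6, period=2021Q4: min(56.3, 50.9, 81.5) = 50.9.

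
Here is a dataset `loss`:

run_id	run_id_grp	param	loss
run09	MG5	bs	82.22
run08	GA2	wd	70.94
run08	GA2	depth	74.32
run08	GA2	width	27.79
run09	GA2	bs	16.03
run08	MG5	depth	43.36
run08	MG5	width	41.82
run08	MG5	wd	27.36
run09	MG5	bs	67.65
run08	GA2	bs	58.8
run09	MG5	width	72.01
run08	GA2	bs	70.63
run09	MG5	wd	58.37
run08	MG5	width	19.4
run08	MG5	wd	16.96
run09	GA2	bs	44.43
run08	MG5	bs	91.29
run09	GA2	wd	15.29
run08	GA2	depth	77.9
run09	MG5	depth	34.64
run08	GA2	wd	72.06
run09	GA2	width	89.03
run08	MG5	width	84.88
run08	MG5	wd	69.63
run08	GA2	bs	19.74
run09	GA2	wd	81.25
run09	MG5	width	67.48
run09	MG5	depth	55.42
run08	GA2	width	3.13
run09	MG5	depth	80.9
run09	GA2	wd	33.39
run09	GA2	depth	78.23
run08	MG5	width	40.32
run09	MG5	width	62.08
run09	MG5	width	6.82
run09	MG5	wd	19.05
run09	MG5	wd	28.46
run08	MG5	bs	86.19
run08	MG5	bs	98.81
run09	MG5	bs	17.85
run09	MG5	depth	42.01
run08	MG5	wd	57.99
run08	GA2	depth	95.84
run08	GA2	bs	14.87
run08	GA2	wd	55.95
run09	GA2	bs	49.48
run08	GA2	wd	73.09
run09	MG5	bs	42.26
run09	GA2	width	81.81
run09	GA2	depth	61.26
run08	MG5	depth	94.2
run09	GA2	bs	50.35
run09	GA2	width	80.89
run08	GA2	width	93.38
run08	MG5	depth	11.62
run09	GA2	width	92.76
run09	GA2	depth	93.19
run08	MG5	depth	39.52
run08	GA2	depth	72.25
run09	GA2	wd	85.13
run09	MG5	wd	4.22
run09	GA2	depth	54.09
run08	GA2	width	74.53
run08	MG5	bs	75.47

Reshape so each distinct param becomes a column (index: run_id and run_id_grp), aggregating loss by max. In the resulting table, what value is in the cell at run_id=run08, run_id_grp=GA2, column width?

Rows with run_id=run08, run_id_grp=GA2 and param=width: loss values are 27.79, 3.13, 93.38, 74.53.
max(27.79, 3.13, 93.38, 74.53) = 93.38.

93.38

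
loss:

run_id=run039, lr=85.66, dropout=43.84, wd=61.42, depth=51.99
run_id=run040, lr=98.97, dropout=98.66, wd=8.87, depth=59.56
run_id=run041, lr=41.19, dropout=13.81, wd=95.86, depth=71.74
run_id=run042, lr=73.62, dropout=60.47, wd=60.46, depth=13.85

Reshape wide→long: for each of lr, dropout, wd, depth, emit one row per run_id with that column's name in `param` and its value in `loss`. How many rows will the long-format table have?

4 run_id values × 4 melted columns = 16 rows.

16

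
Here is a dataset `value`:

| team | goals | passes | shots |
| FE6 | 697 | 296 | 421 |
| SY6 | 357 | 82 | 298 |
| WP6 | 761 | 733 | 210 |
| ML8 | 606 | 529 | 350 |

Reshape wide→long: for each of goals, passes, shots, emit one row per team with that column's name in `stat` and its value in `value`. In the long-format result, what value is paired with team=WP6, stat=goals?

761

Unpivoting turns each (team, wide-column) pair into one long row.
The wide cell at row WP6, column goals holds 761, so the long row (WP6, goals) has value=761.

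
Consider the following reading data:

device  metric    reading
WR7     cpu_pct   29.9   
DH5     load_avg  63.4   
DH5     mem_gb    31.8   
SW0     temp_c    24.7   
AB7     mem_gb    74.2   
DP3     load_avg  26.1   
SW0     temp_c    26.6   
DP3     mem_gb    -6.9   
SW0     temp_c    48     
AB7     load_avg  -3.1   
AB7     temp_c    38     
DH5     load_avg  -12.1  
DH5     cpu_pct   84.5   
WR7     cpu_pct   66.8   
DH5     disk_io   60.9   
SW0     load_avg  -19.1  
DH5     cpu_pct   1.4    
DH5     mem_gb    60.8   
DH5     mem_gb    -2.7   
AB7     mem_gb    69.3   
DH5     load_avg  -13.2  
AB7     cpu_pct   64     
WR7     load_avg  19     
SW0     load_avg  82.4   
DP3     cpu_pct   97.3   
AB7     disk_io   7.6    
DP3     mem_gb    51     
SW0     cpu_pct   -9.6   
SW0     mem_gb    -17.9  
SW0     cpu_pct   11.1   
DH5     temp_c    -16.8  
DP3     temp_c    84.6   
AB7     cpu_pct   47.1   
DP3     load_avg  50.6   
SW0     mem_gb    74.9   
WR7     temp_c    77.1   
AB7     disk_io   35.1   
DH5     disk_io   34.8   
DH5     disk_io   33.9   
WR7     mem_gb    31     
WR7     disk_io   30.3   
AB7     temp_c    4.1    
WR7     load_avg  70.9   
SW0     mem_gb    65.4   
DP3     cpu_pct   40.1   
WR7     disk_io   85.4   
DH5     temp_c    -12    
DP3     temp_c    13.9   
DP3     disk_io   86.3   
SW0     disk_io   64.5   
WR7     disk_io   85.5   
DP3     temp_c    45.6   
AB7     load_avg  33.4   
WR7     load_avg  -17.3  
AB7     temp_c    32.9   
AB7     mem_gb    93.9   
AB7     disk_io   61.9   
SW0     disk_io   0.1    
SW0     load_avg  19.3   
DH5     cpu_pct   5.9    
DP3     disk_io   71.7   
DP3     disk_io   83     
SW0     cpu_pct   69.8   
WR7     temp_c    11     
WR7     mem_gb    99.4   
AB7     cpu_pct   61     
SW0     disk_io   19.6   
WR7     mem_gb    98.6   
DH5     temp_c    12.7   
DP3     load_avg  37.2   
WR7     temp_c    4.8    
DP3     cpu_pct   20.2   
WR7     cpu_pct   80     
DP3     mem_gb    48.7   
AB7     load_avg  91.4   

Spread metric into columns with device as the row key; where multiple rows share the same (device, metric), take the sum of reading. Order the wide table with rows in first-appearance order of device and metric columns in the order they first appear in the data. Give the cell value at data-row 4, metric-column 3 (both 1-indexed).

237.4

With rows in first-appearance order of device, row 4 is device=AB7. metric columns in first-appearance order: cpu_pct, load_avg, mem_gb, temp_c, disk_io; column 3 is mem_gb.
Long rows with device=AB7, metric=mem_gb: 74.2 + 69.3 + 93.9 = 237.4.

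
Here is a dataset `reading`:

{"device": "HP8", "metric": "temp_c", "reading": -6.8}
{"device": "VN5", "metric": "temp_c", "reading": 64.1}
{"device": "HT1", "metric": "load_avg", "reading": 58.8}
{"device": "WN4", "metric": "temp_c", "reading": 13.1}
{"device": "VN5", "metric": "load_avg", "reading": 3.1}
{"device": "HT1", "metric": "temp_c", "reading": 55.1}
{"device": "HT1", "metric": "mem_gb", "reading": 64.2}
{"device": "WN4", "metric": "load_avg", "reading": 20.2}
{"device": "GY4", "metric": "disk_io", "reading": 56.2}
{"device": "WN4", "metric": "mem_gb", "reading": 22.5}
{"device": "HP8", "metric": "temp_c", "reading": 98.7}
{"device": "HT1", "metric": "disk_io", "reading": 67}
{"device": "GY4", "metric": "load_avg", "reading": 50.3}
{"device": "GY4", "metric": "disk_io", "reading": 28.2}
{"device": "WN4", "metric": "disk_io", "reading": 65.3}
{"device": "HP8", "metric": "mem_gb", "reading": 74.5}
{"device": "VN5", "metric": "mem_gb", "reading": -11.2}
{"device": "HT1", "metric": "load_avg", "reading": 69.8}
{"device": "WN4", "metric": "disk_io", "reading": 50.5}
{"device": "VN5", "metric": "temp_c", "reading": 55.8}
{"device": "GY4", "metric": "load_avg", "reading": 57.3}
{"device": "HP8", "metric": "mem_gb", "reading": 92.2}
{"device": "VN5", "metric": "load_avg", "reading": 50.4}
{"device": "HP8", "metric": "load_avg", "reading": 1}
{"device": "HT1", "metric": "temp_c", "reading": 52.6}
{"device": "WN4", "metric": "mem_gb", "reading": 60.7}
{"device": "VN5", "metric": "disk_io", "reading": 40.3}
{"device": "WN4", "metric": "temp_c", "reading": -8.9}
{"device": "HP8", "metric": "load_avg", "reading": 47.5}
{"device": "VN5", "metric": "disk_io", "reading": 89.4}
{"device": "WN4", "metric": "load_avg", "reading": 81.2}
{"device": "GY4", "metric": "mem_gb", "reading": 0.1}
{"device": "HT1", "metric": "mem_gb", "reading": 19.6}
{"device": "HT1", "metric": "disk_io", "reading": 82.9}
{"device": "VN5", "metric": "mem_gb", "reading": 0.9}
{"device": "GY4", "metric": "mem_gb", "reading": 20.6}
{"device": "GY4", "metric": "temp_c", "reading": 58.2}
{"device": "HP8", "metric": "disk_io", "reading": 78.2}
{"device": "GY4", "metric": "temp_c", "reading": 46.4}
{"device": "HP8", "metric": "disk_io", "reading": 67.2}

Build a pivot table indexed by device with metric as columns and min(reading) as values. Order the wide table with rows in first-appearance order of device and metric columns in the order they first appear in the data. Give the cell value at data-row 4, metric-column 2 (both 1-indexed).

20.2

With rows in first-appearance order of device, row 4 is device=WN4. metric columns in first-appearance order: temp_c, load_avg, mem_gb, disk_io; column 2 is load_avg.
Long rows with device=WN4, metric=load_avg: min(20.2, 81.2) = 20.2.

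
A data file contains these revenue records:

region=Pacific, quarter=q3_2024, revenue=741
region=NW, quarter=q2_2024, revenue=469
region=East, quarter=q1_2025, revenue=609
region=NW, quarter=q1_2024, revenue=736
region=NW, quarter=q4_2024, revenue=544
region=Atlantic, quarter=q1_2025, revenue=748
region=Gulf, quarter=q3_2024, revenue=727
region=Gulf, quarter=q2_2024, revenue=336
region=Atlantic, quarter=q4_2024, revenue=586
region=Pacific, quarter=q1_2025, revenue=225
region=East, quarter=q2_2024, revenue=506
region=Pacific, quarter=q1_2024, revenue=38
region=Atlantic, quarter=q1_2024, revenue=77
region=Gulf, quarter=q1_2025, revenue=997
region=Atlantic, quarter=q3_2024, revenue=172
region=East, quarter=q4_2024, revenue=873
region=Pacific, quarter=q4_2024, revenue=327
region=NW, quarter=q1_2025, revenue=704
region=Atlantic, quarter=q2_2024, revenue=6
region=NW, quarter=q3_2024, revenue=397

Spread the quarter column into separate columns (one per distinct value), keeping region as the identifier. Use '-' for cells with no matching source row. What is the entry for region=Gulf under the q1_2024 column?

No long-format row has region=Gulf and quarter=q1_2024, so the cell is -.

-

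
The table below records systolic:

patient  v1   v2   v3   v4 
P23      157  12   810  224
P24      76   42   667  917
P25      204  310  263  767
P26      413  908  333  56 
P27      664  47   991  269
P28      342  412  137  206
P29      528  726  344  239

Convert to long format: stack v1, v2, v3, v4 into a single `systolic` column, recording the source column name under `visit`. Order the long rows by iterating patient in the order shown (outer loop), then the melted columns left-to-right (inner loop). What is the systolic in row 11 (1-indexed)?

28 rows total (7 × 4). Row 11: index ⌊(11-1)/4⌋ = 2 into patient → P25; (11-1) mod 4 = 2 into the melted columns → v3.
So row 11 is (P25, v3, 263); systolic = 263.

263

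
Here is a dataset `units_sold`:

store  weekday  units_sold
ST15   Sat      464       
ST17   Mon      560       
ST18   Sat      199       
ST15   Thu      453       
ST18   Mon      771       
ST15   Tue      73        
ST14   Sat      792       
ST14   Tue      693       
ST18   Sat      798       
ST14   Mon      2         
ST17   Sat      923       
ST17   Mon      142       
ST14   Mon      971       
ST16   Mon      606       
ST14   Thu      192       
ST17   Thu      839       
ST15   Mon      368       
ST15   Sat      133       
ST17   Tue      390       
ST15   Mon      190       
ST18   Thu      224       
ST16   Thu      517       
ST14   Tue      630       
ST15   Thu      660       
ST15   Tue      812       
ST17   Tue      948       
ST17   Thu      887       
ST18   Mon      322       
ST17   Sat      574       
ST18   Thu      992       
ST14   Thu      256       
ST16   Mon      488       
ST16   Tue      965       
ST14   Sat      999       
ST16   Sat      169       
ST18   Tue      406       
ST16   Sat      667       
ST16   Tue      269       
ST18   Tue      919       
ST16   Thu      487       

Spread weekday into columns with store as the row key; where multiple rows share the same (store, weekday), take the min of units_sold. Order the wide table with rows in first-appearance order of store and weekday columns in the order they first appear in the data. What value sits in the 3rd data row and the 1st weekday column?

With rows in first-appearance order of store, row 3 is store=ST18. weekday columns in first-appearance order: Sat, Mon, Thu, Tue; column 1 is Sat.
Long rows with store=ST18, weekday=Sat: min(199, 798) = 199.

199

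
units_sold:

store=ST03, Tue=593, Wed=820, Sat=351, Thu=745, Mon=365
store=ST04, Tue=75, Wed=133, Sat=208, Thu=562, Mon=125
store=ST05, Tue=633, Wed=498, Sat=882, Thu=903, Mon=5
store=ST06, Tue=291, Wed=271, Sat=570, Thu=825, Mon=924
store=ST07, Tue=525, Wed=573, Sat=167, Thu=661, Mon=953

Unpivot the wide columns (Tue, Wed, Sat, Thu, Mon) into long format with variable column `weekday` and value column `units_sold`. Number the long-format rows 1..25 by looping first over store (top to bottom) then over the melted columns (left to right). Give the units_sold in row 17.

25 rows total (5 × 5). Row 17: index ⌊(17-1)/5⌋ = 3 into store → ST06; (17-1) mod 5 = 1 into the melted columns → Wed.
So row 17 is (ST06, Wed, 271); units_sold = 271.

271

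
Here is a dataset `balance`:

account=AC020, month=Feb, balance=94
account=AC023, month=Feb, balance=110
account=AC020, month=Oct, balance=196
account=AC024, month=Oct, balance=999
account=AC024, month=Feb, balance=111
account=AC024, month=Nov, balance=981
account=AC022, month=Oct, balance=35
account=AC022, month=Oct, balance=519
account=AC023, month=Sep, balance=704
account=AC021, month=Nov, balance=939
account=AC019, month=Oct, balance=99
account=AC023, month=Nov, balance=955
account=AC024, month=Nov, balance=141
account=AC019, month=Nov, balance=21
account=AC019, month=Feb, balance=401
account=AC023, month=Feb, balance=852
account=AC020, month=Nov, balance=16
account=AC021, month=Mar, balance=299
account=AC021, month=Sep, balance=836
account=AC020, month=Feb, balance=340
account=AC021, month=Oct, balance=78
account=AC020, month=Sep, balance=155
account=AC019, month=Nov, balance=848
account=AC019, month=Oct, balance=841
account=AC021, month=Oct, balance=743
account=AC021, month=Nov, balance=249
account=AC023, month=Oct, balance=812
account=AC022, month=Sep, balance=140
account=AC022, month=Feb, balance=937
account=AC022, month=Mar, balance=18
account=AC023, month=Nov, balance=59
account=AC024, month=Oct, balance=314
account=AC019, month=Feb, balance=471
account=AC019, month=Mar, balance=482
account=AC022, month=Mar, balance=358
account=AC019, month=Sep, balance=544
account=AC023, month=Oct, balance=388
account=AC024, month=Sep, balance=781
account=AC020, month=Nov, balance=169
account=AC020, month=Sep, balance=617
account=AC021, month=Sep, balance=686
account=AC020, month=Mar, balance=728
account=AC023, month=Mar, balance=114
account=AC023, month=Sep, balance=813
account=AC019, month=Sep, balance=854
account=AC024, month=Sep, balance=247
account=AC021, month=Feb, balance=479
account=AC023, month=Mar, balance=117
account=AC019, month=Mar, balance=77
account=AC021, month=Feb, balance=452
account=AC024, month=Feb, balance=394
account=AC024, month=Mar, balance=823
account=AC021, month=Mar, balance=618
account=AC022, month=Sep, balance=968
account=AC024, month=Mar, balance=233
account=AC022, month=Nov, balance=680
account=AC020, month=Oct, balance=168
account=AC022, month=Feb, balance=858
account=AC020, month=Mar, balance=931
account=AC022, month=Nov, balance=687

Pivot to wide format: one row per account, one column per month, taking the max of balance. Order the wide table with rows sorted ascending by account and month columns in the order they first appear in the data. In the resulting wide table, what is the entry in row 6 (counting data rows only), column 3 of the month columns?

981

With rows sorted ascending by account, row 6 is account=AC024. month columns in first-appearance order: Feb, Oct, Nov, Sep, Mar; column 3 is Nov.
Long rows with account=AC024, month=Nov: max(981, 141) = 981.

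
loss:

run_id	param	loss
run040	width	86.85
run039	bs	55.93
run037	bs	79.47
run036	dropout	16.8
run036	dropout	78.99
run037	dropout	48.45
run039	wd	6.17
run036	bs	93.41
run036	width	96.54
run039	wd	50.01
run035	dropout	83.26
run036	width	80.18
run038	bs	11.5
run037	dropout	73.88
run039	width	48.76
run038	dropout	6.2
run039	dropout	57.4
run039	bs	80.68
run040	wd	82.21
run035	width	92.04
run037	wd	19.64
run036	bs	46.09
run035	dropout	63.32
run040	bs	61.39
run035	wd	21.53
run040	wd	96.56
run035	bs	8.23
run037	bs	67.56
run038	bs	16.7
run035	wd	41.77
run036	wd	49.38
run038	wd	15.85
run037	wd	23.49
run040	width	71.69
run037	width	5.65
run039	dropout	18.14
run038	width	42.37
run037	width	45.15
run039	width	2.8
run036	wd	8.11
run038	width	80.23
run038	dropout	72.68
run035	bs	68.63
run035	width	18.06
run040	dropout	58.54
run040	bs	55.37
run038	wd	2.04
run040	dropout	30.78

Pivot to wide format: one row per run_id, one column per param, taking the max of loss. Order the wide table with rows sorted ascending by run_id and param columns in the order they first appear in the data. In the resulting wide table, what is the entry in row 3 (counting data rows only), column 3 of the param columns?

With rows sorted ascending by run_id, row 3 is run_id=run037. param columns in first-appearance order: width, bs, dropout, wd; column 3 is dropout.
Long rows with run_id=run037, param=dropout: max(48.45, 73.88) = 73.88.

73.88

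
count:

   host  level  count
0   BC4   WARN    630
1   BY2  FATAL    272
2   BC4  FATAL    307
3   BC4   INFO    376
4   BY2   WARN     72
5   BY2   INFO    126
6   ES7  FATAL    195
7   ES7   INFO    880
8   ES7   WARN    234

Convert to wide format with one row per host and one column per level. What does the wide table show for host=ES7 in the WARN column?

Wide layout: rows indexed by host, columns are the 3 distinct level values (WARN, FATAL, INFO).
Cell (host=ES7, level=WARN) draws from the long row where host=ES7 and level=WARN, which has count=234.

234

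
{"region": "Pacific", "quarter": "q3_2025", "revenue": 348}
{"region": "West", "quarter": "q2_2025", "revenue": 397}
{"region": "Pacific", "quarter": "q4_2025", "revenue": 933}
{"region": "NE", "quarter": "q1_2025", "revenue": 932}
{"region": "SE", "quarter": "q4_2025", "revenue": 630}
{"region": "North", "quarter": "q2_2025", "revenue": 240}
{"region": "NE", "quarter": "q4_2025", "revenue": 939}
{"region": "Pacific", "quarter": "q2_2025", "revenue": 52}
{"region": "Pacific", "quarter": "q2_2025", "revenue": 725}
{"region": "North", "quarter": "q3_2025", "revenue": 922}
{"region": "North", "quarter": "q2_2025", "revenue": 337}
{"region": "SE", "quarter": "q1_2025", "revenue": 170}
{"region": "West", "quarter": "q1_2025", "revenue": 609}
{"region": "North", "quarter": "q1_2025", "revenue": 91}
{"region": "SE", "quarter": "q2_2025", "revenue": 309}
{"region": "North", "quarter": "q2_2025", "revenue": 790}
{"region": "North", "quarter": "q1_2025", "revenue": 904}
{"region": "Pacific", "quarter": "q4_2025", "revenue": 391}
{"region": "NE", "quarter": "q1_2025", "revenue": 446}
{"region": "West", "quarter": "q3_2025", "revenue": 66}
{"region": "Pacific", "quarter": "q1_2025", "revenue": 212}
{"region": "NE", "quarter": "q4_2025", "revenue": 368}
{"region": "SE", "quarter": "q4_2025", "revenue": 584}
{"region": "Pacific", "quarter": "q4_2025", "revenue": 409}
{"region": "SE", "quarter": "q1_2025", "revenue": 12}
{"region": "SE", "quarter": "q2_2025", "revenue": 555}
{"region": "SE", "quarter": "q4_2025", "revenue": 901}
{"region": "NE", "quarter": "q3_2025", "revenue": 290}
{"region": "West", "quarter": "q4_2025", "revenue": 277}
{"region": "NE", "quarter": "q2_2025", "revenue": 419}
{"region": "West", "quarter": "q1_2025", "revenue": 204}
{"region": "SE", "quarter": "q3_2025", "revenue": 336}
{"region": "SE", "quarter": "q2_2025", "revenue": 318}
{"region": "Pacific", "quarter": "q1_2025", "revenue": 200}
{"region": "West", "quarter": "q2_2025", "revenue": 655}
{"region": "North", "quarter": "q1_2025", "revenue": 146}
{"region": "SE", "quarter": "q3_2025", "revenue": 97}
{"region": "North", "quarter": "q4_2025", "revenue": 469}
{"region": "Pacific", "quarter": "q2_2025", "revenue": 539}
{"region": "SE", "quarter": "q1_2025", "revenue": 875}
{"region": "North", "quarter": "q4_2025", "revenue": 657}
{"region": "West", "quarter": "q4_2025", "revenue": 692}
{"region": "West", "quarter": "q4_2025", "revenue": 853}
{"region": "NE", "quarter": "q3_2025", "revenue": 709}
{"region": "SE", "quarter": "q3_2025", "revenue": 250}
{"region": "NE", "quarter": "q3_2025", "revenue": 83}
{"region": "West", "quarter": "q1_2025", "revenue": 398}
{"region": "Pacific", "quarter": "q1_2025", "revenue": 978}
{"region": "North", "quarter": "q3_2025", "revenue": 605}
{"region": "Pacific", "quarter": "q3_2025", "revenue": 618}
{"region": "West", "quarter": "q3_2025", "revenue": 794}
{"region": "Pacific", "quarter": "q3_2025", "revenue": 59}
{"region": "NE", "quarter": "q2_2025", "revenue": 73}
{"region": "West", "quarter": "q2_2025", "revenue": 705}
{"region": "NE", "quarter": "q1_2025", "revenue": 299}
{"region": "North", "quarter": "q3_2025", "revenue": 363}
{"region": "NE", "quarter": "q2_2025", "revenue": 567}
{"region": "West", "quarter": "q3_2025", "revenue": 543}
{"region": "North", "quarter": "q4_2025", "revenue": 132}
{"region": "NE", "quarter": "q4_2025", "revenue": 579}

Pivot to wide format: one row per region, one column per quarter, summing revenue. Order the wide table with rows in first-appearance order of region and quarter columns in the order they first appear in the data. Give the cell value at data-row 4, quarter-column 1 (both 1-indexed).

With rows in first-appearance order of region, row 4 is region=SE. quarter columns in first-appearance order: q3_2025, q2_2025, q4_2025, q1_2025; column 1 is q3_2025.
Long rows with region=SE, quarter=q3_2025: 336 + 97 + 250 = 683.

683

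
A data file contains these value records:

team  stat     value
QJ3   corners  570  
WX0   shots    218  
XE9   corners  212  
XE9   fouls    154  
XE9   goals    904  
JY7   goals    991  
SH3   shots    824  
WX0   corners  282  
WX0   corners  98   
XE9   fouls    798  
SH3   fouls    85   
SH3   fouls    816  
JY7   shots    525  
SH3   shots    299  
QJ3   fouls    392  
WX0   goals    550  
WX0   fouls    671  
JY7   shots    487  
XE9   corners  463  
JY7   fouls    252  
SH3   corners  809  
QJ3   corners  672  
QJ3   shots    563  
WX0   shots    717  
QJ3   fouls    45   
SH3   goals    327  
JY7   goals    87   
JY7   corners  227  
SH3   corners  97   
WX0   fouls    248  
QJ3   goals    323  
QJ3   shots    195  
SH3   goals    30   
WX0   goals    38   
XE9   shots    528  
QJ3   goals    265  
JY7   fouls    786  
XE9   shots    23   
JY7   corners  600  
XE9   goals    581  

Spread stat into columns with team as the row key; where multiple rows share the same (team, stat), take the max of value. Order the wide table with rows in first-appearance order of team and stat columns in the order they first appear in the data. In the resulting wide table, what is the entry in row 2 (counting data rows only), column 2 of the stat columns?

717

With rows in first-appearance order of team, row 2 is team=WX0. stat columns in first-appearance order: corners, shots, fouls, goals; column 2 is shots.
Long rows with team=WX0, stat=shots: max(218, 717) = 717.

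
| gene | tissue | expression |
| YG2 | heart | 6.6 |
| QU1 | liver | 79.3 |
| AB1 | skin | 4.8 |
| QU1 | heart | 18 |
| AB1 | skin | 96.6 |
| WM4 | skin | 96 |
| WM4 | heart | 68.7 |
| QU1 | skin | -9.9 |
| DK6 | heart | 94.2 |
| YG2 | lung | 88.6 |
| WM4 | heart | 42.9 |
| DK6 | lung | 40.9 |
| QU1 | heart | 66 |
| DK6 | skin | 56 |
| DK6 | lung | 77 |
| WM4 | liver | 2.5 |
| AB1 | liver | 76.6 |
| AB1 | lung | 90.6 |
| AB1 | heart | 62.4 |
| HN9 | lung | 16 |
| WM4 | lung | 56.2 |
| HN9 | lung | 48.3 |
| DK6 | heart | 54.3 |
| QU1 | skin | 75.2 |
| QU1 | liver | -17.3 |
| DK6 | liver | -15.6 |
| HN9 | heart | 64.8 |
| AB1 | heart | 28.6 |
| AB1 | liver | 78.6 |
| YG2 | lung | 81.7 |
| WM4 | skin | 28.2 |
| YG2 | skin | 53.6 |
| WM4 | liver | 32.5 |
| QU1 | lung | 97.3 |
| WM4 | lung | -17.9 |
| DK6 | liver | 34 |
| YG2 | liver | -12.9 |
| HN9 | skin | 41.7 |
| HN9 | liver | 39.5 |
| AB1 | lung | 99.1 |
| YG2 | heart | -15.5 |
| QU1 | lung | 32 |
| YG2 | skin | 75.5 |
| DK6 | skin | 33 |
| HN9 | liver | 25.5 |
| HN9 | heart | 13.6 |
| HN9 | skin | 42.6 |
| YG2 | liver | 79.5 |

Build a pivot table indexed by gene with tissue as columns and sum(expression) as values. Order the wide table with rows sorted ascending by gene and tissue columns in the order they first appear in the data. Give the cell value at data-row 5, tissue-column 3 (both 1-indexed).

124.2

With rows sorted ascending by gene, row 5 is gene=WM4. tissue columns in first-appearance order: heart, liver, skin, lung; column 3 is skin.
Long rows with gene=WM4, tissue=skin: 96 + 28.2 = 124.2.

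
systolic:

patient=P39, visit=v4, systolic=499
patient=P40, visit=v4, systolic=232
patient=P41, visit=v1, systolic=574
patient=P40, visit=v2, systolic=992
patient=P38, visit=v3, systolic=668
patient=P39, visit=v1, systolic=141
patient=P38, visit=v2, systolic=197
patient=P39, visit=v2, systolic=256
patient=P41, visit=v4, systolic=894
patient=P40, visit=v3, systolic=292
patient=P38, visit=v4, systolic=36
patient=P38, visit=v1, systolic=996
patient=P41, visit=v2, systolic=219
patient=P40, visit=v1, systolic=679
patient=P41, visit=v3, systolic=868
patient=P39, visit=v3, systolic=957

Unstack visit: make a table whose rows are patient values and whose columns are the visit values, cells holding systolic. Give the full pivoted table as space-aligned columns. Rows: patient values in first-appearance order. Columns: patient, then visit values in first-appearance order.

Columns: patient plus the 4 distinct visit values (v4, v1, v2, v3).
For example, row P39 column v4 takes systolic=499 from the long row (P39, v4).

patient  v4   v1   v2   v3 
P39      499  141  256  957
P40      232  679  992  292
P41      894  574  219  868
P38      36   996  197  668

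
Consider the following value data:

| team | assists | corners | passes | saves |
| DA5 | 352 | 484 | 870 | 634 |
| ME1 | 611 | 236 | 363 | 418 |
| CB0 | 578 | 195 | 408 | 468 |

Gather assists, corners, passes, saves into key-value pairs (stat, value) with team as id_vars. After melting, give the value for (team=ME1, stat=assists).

Unpivoting turns each (team, wide-column) pair into one long row.
The wide cell at row ME1, column assists holds 611, so the long row (ME1, assists) has value=611.

611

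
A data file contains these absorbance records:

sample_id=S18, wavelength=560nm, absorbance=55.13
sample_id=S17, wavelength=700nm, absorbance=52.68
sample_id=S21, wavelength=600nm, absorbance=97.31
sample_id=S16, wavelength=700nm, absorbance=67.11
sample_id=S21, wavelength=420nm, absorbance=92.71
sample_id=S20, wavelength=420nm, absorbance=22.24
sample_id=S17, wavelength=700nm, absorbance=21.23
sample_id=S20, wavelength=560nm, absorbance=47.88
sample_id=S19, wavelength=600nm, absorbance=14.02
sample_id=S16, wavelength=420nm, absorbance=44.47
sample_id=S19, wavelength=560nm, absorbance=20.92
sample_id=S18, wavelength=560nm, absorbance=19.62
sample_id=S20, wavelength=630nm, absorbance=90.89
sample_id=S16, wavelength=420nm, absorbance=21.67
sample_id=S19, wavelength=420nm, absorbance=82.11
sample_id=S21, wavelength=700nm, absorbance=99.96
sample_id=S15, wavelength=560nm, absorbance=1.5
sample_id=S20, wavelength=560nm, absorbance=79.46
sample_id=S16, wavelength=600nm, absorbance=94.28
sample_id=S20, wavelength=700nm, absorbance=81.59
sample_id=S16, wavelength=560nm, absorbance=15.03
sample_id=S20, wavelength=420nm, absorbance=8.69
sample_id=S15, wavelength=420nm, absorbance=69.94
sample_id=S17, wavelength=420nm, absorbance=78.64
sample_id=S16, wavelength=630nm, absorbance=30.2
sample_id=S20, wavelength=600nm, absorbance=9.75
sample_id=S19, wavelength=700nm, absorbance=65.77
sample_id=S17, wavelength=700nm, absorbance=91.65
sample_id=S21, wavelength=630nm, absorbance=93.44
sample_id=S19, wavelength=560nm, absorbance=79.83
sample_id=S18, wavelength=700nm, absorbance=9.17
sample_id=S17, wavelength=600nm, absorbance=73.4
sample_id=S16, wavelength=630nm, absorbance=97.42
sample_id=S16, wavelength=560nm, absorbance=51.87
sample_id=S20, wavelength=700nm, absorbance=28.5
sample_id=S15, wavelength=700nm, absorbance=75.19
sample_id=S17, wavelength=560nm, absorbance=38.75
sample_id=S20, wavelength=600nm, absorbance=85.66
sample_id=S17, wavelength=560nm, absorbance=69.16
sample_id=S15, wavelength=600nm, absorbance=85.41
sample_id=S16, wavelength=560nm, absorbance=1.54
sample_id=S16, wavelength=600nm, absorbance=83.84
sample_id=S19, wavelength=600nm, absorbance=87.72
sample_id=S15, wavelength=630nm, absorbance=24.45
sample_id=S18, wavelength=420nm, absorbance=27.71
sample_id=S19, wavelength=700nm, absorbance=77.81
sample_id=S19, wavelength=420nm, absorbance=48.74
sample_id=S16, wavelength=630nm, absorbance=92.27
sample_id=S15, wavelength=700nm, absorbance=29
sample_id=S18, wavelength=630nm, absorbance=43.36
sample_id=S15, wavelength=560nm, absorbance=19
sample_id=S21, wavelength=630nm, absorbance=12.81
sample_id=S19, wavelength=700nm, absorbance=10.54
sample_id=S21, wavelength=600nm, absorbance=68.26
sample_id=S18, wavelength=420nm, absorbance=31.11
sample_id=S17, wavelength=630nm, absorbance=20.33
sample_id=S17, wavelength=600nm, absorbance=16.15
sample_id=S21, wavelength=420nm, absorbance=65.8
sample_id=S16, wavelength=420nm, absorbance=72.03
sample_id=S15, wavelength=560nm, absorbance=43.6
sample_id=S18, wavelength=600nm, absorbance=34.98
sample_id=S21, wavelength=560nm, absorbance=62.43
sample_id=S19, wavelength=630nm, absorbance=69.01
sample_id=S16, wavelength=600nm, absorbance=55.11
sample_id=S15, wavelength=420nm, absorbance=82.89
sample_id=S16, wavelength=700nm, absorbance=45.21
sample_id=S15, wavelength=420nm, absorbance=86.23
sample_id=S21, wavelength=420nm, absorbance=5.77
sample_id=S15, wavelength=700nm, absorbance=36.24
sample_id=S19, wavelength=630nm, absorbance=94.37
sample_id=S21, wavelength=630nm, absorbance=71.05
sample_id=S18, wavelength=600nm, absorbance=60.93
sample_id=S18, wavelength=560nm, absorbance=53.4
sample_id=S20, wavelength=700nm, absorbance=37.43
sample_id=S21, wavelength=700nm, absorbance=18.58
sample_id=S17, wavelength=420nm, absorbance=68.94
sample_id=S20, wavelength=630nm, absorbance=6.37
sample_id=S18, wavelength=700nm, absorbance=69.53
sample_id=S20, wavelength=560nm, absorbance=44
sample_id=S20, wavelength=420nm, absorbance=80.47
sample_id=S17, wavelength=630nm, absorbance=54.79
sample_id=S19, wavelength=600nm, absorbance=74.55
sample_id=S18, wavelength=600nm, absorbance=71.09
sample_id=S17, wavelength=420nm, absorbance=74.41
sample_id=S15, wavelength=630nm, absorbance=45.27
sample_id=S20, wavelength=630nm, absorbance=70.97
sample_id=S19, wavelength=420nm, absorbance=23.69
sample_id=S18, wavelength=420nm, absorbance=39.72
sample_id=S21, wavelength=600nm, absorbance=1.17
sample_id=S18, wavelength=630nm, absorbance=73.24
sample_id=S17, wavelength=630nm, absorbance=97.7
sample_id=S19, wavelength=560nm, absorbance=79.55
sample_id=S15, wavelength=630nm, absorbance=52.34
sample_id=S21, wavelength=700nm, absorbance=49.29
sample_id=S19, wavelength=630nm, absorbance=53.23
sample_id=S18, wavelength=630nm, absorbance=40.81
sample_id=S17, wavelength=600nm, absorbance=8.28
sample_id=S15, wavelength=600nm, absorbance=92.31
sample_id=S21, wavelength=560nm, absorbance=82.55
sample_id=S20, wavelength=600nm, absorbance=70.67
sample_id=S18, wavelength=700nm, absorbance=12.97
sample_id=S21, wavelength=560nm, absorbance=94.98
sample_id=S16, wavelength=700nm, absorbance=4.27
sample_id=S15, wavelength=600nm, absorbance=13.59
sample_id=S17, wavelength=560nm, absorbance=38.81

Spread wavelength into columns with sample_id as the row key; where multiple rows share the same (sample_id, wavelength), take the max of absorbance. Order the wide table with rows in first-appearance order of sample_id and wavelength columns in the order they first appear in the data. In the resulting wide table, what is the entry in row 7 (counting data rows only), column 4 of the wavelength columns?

With rows in first-appearance order of sample_id, row 7 is sample_id=S15. wavelength columns in first-appearance order: 560nm, 700nm, 600nm, 420nm, 630nm; column 4 is 420nm.
Long rows with sample_id=S15, wavelength=420nm: max(69.94, 82.89, 86.23) = 86.23.

86.23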